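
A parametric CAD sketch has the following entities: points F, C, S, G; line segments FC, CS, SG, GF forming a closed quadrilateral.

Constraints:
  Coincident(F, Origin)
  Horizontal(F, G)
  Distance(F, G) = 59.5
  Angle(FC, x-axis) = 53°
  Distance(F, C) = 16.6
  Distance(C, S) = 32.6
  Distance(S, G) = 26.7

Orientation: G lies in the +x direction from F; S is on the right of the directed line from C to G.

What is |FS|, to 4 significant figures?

35.27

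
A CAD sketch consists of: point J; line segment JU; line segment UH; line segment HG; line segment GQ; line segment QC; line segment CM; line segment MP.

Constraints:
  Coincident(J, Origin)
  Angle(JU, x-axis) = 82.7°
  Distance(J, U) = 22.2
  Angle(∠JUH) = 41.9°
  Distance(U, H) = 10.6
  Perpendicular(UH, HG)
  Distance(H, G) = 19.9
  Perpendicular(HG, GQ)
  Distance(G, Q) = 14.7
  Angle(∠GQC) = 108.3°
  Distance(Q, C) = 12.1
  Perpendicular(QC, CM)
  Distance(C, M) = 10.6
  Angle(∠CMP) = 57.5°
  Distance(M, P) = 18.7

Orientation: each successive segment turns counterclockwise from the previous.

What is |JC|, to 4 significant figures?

25.25

J is at the origin; JU runs at 82.7° with length 22.2, so U = (2.821, 22.02). ∠JUH = 41.9° gives UH at -139.2° from the x-axis; with |UH| = 10.6, H = (-5.203, 15.09). UH is perpendicular to HG, so HG runs at -49.20°; with |HG| = 19.9, G = (7.800, 0.02960). HG ⟂ GQ, so GQ runs at 40.80°; with |GQ| = 14.7, Q = (18.93, 9.635). ∠GQC = 108.3° gives QC at 112.5° from the x-axis; with |QC| = 12.1, C = (14.30, 20.81). Then |JC| = |C − J| = 25.25.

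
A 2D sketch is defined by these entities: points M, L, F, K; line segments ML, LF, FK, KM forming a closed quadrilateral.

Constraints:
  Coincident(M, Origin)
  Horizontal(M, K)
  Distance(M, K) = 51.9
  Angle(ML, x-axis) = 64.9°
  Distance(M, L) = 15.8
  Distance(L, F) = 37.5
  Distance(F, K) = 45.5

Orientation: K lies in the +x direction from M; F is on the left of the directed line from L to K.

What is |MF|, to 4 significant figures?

52.70

Checks: |LF| = 37.50 ✓; |FK| = 45.50 ✓.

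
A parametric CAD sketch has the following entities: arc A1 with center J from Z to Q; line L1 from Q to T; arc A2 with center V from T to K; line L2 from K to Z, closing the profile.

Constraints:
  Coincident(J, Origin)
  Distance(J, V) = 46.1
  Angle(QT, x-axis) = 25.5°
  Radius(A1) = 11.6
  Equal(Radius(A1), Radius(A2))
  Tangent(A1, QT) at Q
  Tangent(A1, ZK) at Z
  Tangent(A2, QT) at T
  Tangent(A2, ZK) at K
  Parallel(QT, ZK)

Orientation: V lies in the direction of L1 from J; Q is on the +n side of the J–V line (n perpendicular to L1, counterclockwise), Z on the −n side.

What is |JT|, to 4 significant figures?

47.54

The slot axis is L1's direction at 25.5°, so u = (cos 25.5°, sin 25.5°) = (0.9026, 0.4305) and n = (−sin 25.5°, cos 25.5°) = (-0.4305, 0.9026). J is at the origin and V lies 46.1 along u from J, so V = 46.1·u = (41.61, 19.85). Tangency of A1 to both parallel lines with radius 11.6 puts Q and Z at J ± 11.6·n: Q = (-4.994, 10.47), Z = (4.994, -10.47). Equal radii place T and K the same way about V: T = V + 11.6·n = (36.62, 30.32), K = V − 11.6·n = (46.60, 9.377). Then |JT| = |T − J| = 47.54.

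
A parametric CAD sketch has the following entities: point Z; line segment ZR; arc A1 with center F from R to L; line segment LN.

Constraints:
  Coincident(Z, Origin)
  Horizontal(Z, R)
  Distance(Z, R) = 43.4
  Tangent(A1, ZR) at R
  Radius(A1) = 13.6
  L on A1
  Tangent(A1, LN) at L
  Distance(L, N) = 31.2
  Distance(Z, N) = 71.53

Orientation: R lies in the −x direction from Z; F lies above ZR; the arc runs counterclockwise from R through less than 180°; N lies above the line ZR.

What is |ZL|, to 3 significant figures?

40.7

Checks: |FL| = 13.60 ✓; ∠(FL, LN) = 90.00° ✓; |LN| = 31.20 ✓; |ZN| = 71.53 ✓.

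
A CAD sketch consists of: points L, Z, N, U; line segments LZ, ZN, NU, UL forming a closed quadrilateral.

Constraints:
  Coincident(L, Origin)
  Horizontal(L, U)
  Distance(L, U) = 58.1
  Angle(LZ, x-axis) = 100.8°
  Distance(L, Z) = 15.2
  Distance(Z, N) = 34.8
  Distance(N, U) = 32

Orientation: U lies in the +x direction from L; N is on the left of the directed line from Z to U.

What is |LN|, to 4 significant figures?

36.65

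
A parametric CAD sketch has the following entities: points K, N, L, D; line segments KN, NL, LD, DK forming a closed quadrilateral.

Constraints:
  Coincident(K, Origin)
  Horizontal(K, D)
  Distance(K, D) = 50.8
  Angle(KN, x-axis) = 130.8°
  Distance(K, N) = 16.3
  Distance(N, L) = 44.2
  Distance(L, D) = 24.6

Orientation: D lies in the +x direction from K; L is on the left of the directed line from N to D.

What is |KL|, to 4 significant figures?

37.49

Checks: |NL| = 44.20 ✓; |LD| = 24.60 ✓.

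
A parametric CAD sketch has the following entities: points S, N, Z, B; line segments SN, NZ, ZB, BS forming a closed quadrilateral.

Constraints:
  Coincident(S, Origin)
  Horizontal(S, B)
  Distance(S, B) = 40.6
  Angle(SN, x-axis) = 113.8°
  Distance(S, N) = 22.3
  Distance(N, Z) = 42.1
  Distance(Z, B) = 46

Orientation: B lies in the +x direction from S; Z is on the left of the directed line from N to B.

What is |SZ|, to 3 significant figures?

50.9

Checks: |NZ| = 42.10 ✓; |ZB| = 46.00 ✓.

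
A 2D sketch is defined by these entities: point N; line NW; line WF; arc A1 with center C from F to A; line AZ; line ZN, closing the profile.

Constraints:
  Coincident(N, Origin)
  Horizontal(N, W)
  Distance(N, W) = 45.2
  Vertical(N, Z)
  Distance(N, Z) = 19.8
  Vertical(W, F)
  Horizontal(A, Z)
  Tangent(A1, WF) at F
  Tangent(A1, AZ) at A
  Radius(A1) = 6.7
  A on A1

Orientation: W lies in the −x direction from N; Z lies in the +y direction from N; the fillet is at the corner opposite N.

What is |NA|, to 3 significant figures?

43.3

N is at the origin; N and W share the same y with |NW| = 45.2 and W on the −x side, so W = (-45.2, 0.00). N and Z share the same x with |NZ| = 19.8 and Z on the +y side, so Z = (0.00, 19.8). The virtual corner opposite N is at (-45.2, 19.8). Since A1 is tangent to WF there, CF ⟂ WF and the tangent condition forces CA to be normal to AZ, with radius 6.7, so the center C sits 6.7 in from both sides at C = (-38.5, 13.1). That places the tangent points at F = (-45.2, 13.1) on WF and A = (-38.5, 19.8) on AZ. Then |NA| = |A − N| = 43.3.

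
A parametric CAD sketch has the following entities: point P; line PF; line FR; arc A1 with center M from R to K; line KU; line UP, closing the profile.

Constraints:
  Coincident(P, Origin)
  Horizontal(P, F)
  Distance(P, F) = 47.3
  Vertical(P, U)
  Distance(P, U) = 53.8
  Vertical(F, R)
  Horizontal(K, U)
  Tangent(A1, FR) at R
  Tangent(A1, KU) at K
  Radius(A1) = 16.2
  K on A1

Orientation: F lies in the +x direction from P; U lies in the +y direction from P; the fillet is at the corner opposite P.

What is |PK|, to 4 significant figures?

62.14

P is at the origin; P and F share the same y with |PF| = 47.3 and F on the +x side, so F = (47.30, 0.000). P and U share the same x with |PU| = 53.8 and U on the +y side, so U = (0.000, 53.80). The virtual corner opposite P is at (47.30, 53.80). The tangent condition forces MR to be normal to FR and tangency of A1 to KU means the radius MK is perpendicular to KU, with radius 16.2, so the center M sits 16.2 in from both sides at M = (31.10, 37.60). That places the tangent points at R = (47.30, 37.60) on FR and K = (31.10, 53.80) on KU. Then |PK| = |K − P| = 62.14.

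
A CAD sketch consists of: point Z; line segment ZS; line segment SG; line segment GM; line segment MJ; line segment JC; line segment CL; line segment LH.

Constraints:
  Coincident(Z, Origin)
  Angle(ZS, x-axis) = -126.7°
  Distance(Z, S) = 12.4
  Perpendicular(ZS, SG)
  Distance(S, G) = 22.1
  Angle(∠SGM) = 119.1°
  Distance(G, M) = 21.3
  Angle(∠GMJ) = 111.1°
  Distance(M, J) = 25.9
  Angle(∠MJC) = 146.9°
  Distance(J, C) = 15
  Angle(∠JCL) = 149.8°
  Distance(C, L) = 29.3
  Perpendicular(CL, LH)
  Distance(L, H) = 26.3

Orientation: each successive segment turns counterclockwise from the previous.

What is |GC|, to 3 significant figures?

47.6

∠GMJ = 111.1° gives MJ at 93.1° from the x-axis; with |MJ| = 25.9, J = (28.3, 11.4). ∠MJC = 146.9° gives JC at 126° from the x-axis; with |JC| = 15.0, C = (19.5, 23.5). Then |GC| = |C − G| = 47.6.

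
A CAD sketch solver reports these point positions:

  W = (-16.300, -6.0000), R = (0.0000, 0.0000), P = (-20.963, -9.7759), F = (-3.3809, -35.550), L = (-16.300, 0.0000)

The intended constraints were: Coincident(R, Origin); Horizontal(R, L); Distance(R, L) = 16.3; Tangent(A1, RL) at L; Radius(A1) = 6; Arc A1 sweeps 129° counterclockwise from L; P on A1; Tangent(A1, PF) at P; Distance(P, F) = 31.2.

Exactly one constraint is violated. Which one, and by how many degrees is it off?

Tangent(A1, PF) at P — off by 4.70°.

R = (0.00, 0.00) ✓; R.y = 0.00, L.y = 0.00 ✓; |RL| = 16.30 ✓; ∠(WL, LR) = 90.00° ✓; |WL| = 6.000 ✓; bearing(W→P) − bearing(W→L) = 129.0° ✓; |WP| = 6.000 ✓; ∠(WP, PF) = 94.70° ✗; |PF| = 31.20 ✓.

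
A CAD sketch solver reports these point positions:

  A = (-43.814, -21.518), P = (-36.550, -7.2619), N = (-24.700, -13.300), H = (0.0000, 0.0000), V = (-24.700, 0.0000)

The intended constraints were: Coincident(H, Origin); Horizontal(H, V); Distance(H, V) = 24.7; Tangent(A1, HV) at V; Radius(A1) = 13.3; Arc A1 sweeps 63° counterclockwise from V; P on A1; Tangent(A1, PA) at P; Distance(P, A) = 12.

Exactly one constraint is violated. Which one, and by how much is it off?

Distance(P, A) = 12 — off by 4.00.

H = (0.00, 0.00) ✓; H.y = 0.00, V.y = 0.00 ✓; |HV| = 24.70 ✓; ∠(NV, VH) = 90.00° ✓; |NV| = 13.30 ✓; bearing(N→P) − bearing(N→V) = 63.00° ✓; |NP| = 13.30 ✓; ∠(NP, PA) = 90.00° ✓; |PA| = 16.00 ✗.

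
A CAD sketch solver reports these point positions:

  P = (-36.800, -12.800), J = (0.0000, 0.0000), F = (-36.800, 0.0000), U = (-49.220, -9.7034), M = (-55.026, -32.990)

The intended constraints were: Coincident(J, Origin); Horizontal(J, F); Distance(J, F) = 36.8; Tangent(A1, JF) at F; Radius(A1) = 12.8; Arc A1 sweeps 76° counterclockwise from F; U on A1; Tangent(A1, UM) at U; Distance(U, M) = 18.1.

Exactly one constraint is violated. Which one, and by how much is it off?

Distance(U, M) = 18.1 — off by 5.90.

J = (0.00, 0.00) ✓; J.y = 0.00, F.y = 0.00 ✓; |JF| = 36.80 ✓; ∠(PF, FJ) = 90.00° ✓; |PF| = 12.80 ✓; bearing(P→U) − bearing(P→F) = 76.00° ✓; |PU| = 12.80 ✓; ∠(PU, UM) = 90.00° ✓; |UM| = 24.00 ✗.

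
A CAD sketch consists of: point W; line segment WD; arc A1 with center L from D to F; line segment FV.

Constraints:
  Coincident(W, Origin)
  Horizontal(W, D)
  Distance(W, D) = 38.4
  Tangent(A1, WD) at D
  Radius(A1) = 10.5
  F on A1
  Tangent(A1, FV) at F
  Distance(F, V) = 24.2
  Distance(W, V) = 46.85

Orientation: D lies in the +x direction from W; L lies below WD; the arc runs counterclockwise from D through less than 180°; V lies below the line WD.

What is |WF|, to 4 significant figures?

30.25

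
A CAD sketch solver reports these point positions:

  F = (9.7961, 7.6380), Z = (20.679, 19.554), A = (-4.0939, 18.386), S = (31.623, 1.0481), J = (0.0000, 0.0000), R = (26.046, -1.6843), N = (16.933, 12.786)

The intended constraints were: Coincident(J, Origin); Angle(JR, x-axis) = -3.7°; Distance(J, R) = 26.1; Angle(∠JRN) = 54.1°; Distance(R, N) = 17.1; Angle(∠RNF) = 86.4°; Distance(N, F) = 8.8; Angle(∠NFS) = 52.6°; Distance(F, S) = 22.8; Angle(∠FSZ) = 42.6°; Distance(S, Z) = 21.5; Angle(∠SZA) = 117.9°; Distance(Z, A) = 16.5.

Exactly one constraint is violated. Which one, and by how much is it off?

Distance(Z, A) = 16.5 — off by 8.30.

J = (0.00, 0.00) ✓; JR at -3.700° ✓; |JR| = 26.10 ✓; ∠JRN = 54.10° ✓; |RN| = 17.10 ✓; ∠RNF = 86.40° ✓; |NF| = 8.800 ✓; ∠NFS = 52.60° ✓; |FS| = 22.80 ✓; ∠FSZ = 42.60° ✓; |SZ| = 21.50 ✓; ∠SZA = 117.9° ✓; |ZA| = 24.80 ✗.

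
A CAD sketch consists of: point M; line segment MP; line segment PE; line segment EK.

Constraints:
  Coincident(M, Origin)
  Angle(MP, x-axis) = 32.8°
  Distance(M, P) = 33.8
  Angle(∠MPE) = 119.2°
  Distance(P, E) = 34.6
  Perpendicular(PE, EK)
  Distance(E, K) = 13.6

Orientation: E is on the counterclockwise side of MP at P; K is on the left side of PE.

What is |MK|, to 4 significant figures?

53.51

M is at the origin; MP runs at 32.8° with length 33.8, so P = 33.8·(cos 32.8°, sin 32.8°) = (28.41, 18.31). ∠MPE = 119.2°, so PE runs at 32.8° + (180° − 119.2°) = 93.60° from the x-axis; with |PE| = 34.6, E = P + 34.6·(cos 93.60°, sin 93.60°) = (26.24, 52.84). PE ⟂ EK; with |EK| = 13.6 on the left of PE, K = E + 13.6·(-0.9980, -0.06279) = (12.67, 51.99). Then |MK| = |K − M| = 53.51.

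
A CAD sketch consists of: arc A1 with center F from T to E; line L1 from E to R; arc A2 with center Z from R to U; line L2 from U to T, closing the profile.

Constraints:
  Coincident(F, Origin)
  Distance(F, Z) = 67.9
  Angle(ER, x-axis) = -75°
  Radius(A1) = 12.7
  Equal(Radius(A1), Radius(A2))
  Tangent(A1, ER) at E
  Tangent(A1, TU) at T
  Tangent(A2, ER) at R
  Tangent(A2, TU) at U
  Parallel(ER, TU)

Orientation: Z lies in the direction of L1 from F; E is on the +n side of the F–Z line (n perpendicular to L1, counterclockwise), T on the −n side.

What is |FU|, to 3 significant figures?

69.1

Tangency of A1 to both parallel lines with radius 12.7 puts E and T at F ± 12.7·n: E = (12.3, 3.29), T = (-12.3, -3.29). Equal radii place R and U the same way about Z: R = Z + 12.7·n = (29.8, -62.3), U = Z − 12.7·n = (5.31, -68.9). Then |FU| = |U − F| = 69.1.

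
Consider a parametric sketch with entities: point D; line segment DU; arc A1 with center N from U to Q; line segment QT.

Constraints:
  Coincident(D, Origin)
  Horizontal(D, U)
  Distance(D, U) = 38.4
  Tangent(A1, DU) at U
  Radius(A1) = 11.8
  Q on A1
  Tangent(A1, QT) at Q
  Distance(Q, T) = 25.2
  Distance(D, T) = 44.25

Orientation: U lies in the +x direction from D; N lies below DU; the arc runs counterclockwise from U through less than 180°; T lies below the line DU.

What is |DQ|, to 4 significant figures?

28.86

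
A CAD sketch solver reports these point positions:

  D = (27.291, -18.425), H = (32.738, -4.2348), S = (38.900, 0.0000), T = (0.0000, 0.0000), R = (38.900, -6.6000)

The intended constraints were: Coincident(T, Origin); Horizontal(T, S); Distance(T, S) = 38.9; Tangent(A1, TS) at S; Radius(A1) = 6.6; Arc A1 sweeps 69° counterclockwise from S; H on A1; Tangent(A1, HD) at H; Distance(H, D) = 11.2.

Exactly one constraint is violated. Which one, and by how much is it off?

Distance(H, D) = 11.2 — off by 4.00.

T = (0.00, 0.00) ✓; T.y = 0.00, S.y = 0.00 ✓; |TS| = 38.90 ✓; ∠(RS, ST) = 90.00° ✓; |RS| = 6.600 ✓; bearing(R→H) − bearing(R→S) = 69.00° ✓; |RH| = 6.600 ✓; ∠(RH, HD) = 90.00° ✓; |HD| = 15.20 ✗.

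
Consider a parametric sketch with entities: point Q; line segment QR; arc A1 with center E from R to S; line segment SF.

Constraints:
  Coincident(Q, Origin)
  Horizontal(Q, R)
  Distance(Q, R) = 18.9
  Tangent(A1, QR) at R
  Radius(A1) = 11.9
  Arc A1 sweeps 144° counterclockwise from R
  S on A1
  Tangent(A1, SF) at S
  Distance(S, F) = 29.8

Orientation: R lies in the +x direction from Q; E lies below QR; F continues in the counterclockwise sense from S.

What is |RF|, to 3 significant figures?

42.6

On A1, R sits at bearing 90° from E; a 144° counterclockwise sweep puts S at bearing 234°, so S = E + 11.9·(cos 234°, sin 234°) = (11.9, -21.5). A1 meets SF tangentially, so ES is at right angles to SF, so SF runs along (−sin 234°, cos 234°); with |SF| = 29.8, F = (36.0, -39.0). Then |RF| = |F − R| = 42.6.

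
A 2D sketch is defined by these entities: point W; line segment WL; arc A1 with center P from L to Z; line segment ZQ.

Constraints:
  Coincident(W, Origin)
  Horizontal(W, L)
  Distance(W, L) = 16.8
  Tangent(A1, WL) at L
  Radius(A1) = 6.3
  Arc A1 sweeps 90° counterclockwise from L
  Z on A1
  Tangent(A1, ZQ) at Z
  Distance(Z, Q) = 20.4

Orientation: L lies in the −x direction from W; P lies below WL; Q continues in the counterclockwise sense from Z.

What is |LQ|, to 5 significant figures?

27.433

W is at the origin; WL is horizontal with |WL| = 16.8 and L on the −x side, so L = (-16.800, 0.0000). The tangent condition forces PL to be normal to WL, so P = L + (0, -6.3) = (-16.800, -6.3000). On A1, L sits at bearing 90° from P; a 90° counterclockwise sweep puts Z at bearing 180°, so Z = P + 6.3·(cos 180°, sin 180°) = (-23.100, -6.3000). Since A1 is tangent to ZQ there, PZ ⟂ ZQ, so ZQ runs along (−sin 180°, cos 180°); with |ZQ| = 20.4, Q = (-23.100, -26.700). Then |LQ| = |Q − L| = 27.433.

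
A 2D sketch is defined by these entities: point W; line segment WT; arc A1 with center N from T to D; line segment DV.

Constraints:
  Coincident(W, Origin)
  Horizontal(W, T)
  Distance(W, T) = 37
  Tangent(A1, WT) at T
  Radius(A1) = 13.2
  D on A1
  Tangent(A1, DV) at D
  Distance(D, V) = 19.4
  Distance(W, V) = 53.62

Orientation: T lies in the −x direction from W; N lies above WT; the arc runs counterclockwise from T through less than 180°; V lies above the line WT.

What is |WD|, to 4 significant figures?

34.47

W is at the origin; WT is horizontal with |WT| = 37.0 and T on the −x side, so T = (-37.00, 0.000). The tangent condition forces NT to be normal to WT, so N = T + (0, 13.2) = (-37.00, 13.20). Since ND ⟂ DV (tangency), |NV| = √(13.2² + 19.4²) = 23.46 regardless of where D sits on A1. So V lies on both circle(W, 53.62) and circle(N, 23.46); the above-WT intersection is V = (-39.22, 36.56). D is the foot of the tangent from V: D = (-26.84, 21.63).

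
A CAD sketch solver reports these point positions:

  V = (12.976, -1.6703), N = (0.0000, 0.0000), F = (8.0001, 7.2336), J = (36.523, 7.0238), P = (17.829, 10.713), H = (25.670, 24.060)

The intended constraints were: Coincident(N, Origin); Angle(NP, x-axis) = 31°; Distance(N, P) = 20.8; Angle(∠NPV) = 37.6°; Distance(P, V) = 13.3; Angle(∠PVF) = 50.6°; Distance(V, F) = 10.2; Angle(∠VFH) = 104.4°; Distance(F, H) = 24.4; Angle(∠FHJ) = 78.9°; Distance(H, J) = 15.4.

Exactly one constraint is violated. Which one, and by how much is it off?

Distance(H, J) = 15.4 — off by 4.80.

N = (0.00, 0.00) ✓; NP at 31.00° ✓; |NP| = 20.80 ✓; ∠NPV = 37.60° ✓; |PV| = 13.30 ✓; ∠PVF = 50.60° ✓; |VF| = 10.20 ✓; ∠VFH = 104.4° ✓; |FH| = 24.40 ✓; ∠FHJ = 78.90° ✓; |HJ| = 20.20 ✗.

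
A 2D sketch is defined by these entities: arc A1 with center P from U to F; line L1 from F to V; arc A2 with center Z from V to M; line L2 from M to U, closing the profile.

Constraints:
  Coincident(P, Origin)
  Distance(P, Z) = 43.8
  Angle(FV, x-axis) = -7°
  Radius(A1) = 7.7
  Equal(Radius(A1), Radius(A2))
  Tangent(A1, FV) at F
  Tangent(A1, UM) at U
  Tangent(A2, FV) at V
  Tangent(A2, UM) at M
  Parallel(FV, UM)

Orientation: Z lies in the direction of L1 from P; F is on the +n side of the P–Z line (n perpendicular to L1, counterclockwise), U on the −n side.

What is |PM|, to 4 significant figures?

44.47

The slot axis is L1's direction at -7.0°, so u = (cos -7.0°, sin -7.0°) = (0.9925, -0.1219) and n = (−sin -7.0°, cos -7.0°) = (0.1219, 0.9925). P is at the origin and Z lies 43.8 along u from P, so Z = 43.8·u = (43.47, -5.338). Tangency of A1 to both parallel lines with radius 7.7 puts F and U at P ± 7.7·n: F = (0.9384, 7.643), U = (-0.9384, -7.643). Equal radii place V and M the same way about Z: V = Z + 7.7·n = (44.41, 2.305), M = Z − 7.7·n = (42.54, -12.98). Then |PM| = |M − P| = 44.47.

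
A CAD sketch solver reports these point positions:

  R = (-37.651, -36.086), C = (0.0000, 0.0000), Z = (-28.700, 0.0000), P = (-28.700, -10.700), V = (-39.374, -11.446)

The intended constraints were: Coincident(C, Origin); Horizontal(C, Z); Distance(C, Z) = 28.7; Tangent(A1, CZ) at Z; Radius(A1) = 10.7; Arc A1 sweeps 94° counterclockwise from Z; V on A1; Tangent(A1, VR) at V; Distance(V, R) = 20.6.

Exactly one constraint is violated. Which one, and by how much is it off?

Distance(V, R) = 20.6 — off by 4.10.

C = (0.00, 0.00) ✓; C.y = 0.00, Z.y = 0.00 ✓; |CZ| = 28.70 ✓; ∠(PZ, ZC) = 90.00° ✓; |PZ| = 10.70 ✓; bearing(P→V) − bearing(P→Z) = 94.00° ✓; |PV| = 10.70 ✓; ∠(PV, VR) = 90.00° ✓; |VR| = 24.70 ✗.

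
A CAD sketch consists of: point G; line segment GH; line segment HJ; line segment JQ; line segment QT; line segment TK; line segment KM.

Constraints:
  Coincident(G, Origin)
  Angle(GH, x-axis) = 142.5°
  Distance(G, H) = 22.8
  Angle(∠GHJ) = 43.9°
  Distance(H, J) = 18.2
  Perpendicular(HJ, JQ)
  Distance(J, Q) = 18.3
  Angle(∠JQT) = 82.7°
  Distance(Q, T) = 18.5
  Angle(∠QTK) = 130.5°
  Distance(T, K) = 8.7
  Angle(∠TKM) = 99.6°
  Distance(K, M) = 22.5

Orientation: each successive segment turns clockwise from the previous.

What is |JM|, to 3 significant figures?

9.35

G is at the origin; GH runs at 142.5° with length 22.8, so H = (-18.1, 13.9). ∠GHJ = 43.9° gives HJ at 6.40° from the x-axis; with |HJ| = 18.2, J = (-0.00188, 15.9). HJ is perpendicular to JQ, so JQ runs at -83.6°; with |JQ| = 18.3, Q = (2.04, -2.28). ∠JQT = 82.7° gives QT at 179° from the x-axis; with |QT| = 18.5, T = (-16.5, -1.99). ∠QTK = 130.5° gives TK at 130° from the x-axis; with |TK| = 8.7, K = (-22.0, 4.72). ∠TKM = 99.6° gives KM at 49.2° from the x-axis; with |KM| = 22.5, M = (-7.30, 21.7). Then |JM| = |M − J| = 9.35.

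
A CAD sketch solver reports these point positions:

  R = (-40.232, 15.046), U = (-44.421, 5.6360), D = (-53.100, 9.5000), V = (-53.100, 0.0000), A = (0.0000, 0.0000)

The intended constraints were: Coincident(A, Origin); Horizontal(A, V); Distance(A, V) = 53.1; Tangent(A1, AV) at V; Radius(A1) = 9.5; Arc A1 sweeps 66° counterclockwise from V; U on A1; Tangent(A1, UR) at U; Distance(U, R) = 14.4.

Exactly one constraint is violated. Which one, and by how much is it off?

Distance(U, R) = 14.4 — off by 4.10.

A = (0.00, 0.00) ✓; A.y = 0.00, V.y = 0.00 ✓; |AV| = 53.10 ✓; ∠(DV, VA) = 90.00° ✓; |DV| = 9.500 ✓; bearing(D→U) − bearing(D→V) = 66.00° ✓; |DU| = 9.500 ✓; ∠(DU, UR) = 90.00° ✓; |UR| = 10.30 ✗.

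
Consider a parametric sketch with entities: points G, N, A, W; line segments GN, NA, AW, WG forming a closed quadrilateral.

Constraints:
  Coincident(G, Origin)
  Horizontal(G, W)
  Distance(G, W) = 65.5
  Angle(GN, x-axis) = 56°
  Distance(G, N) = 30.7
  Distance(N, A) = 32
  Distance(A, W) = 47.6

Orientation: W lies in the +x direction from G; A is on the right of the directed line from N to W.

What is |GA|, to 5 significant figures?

19.476

G is at the origin; G and W share the same y with |GW| = 65.5 and W in +x, so W = (65.5, 0). GN runs at 56.0° with |GN| = 30.7, so N = (17.167, 25.451). A is determined by |NA| = 32.0 and |AW| = 47.6 together: it lies at the intersection of circle(N, 32.0) and circle(W, 47.6). With |NW| = 54.624, the foot of the radical line on NW is 15.946 from N and the perpendicular offset is √(32.0² − 15.946²) = 27.744. Taking the right-of-NW solution: A = (18.350, -6.5267).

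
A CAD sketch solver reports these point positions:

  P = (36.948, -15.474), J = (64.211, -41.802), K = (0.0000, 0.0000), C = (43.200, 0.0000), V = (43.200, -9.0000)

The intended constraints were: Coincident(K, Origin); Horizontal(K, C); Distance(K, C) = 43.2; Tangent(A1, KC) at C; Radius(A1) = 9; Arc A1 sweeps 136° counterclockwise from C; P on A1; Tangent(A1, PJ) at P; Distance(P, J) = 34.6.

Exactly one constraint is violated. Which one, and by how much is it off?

Distance(P, J) = 34.6 — off by 3.30.

K = (0.00, 0.00) ✓; K.y = 0.00, C.y = 0.00 ✓; |KC| = 43.20 ✓; ∠(VC, CK) = 90.00° ✓; |VC| = 9.000 ✓; bearing(V→P) − bearing(V→C) = 136.0° ✓; |VP| = 9.000 ✓; ∠(VP, PJ) = 90.00° ✓; |PJ| = 37.90 ✗.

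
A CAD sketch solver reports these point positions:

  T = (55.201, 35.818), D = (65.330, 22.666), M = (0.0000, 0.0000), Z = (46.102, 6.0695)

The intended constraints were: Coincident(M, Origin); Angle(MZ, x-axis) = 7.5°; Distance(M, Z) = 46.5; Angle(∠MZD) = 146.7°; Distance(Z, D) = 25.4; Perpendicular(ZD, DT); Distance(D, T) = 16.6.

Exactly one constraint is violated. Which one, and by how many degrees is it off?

Perpendicular(ZD, DT) — off by 3.20°.

M = (0.00, 0.00) ✓; MZ at 7.500° ✓; |MZ| = 46.50 ✓; ∠MZD = 146.7° ✓; |ZD| = 25.40 ✓; ∠(ZD, DT) = 86.80° ✗; |DT| = 16.60 ✓.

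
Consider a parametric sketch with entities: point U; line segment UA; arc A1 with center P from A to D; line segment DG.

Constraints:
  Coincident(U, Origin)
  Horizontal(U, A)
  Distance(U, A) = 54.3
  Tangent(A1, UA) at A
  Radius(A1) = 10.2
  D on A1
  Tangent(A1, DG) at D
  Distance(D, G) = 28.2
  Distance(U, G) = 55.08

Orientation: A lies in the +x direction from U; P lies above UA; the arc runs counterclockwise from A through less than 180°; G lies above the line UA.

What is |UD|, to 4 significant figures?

63.79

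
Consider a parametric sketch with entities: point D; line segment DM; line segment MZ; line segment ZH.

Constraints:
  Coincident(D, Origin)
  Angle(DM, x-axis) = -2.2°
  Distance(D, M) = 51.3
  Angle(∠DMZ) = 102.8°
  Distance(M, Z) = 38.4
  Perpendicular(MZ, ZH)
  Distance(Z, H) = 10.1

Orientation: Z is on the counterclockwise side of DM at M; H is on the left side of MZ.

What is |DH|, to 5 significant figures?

63.801

∠DMZ = 102.8°, so MZ runs at -2.2° + (180° − 102.8°) = 75.000° from the x-axis; with |MZ| = 38.4, Z = M + 38.4·(cos 75.000°, sin 75.000°) = (61.201, 35.122). The perpendicularity gives ZH at right angles to MZ; with |ZH| = 10.1 on the left of MZ, H = Z + 10.1·(-0.96593, 0.25882) = (51.445, 37.736). Then |DH| = |H − D| = 63.801.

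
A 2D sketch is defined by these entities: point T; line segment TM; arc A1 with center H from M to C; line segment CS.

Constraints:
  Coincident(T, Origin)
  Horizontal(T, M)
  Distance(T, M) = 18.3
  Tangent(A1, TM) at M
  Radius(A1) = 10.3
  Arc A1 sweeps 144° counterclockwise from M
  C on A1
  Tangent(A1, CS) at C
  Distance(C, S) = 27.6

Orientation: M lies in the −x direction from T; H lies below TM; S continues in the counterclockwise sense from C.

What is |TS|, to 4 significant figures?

34.91

T is at the origin; T and M share the same y with |TM| = 18.3 and M on the −x side, so M = (-18.30, 0.000). A1 meets TM tangentially, so HM is at right angles to TM, so H = M + (0, -10.3) = (-18.30, -10.30). On A1, M sits at bearing 90° from H; a 144° counterclockwise sweep puts C at bearing 234°, so C = H + 10.3·(cos 234°, sin 234°) = (-24.35, -18.63). The tangent condition forces HC to be normal to CS, so CS runs along (−sin 234°, cos 234°); with |CS| = 27.6, S = (-2.025, -34.86). Then |TS| = |S − T| = 34.91.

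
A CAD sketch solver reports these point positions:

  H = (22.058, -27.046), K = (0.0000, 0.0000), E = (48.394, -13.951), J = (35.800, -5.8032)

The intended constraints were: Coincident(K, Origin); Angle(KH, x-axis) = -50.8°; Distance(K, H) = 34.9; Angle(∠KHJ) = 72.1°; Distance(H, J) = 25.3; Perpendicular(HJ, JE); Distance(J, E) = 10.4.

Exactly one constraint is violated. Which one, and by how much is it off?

Distance(J, E) = 10.4 — off by 4.60.

K = (0.00, 0.00) ✓; KH at -50.80° ✓; |KH| = 34.90 ✓; ∠KHJ = 72.10° ✓; |HJ| = 25.30 ✓; ∠(HJ, JE) = 90.00° ✓; |JE| = 15.00 ✗.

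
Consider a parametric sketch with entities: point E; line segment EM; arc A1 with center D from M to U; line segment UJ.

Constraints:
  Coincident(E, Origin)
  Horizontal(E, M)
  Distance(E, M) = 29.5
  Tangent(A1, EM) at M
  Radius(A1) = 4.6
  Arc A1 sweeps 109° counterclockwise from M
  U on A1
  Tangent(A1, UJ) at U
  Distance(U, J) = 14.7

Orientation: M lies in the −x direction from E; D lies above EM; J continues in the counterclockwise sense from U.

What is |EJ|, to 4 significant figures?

36.00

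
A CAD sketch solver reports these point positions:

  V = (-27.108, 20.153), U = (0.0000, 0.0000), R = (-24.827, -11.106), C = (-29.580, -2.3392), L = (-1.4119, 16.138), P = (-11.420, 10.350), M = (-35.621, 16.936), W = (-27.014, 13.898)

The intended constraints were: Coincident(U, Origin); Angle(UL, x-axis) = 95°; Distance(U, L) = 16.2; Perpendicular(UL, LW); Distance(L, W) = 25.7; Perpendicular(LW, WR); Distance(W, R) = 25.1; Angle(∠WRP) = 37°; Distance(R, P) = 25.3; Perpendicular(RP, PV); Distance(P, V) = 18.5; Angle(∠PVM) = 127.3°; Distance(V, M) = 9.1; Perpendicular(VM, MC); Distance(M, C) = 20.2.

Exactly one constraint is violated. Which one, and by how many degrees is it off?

Perpendicular(VM, MC) — off by 3.30°.

U = (0.00, 0.00) ✓; UL at 95.00° ✓; |UL| = 16.20 ✓; ∠(UL, LW) = 90.00° ✓; |LW| = 25.70 ✓; ∠(LW, WR) = 90.00° ✓; |WR| = 25.10 ✓; ∠WRP = 37.00° ✓; |RP| = 25.30 ✓; ∠(RP, PV) = 90.00° ✓; |PV| = 18.50 ✓; ∠PVM = 127.3° ✓; |VM| = 9.101 ✓; ∠(VM, MC) = 86.70° ✗; |MC| = 20.20 ✓.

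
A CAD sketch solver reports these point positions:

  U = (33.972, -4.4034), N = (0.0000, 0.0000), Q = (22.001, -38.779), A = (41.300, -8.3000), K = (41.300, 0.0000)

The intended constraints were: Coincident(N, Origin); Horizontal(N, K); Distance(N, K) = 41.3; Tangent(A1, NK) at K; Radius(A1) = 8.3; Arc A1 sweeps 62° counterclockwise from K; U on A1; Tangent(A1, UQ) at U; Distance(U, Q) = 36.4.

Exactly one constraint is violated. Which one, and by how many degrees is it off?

Tangent(A1, UQ) at U — off by 8.80°.

N = (0.00, 0.00) ✓; N.y = 0.00, K.y = 0.00 ✓; |NK| = 41.30 ✓; ∠(AK, KN) = 90.00° ✓; |AK| = 8.300 ✓; bearing(A→U) − bearing(A→K) = 62.00° ✓; |AU| = 8.300 ✓; ∠(AU, UQ) = 81.20° ✗; |UQ| = 36.40 ✓.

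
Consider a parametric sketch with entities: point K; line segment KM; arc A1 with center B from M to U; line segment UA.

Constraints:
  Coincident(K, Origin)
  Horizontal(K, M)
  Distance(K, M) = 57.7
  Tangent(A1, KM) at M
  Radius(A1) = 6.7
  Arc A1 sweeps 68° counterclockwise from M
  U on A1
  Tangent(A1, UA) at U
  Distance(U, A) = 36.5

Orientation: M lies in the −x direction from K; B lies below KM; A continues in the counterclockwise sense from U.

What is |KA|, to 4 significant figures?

86.41

K is at the origin; KM is horizontal with |KM| = 57.7 and M on the −x side, so M = (-57.70, 0.000). The tangent condition forces BM to be normal to KM, so B = M + (0, -6.7) = (-57.70, -6.700). On A1, M sits at bearing 90° from B; a 68° counterclockwise sweep puts U at bearing 158°, so U = B + 6.7·(cos 158°, sin 158°) = (-63.91, -4.190). Since A1 is tangent to UA there, BU ⟂ UA, so UA runs along (−sin 158°, cos 158°); with |UA| = 36.5, A = (-77.59, -38.03). Then |KA| = |A − K| = 86.41.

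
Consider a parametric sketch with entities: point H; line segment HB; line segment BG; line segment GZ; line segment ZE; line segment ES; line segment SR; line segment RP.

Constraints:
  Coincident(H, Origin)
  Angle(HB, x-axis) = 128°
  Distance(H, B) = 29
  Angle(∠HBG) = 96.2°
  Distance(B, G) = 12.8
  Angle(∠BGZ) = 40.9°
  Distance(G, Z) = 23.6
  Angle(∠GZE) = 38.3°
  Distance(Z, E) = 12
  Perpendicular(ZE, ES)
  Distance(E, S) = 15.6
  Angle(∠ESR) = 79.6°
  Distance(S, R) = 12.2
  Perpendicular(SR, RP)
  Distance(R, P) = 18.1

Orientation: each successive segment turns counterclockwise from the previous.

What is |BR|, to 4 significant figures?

19.71

ZE is perpendicular to ES, so ES runs at -137.4°; with |ES| = 15.6, S = (-25.04, 10.65). ∠ESR = 79.6° gives SR at -37.00° from the x-axis; with |SR| = 12.2, R = (-15.29, 3.307). Then |BR| = |R − B| = 19.71.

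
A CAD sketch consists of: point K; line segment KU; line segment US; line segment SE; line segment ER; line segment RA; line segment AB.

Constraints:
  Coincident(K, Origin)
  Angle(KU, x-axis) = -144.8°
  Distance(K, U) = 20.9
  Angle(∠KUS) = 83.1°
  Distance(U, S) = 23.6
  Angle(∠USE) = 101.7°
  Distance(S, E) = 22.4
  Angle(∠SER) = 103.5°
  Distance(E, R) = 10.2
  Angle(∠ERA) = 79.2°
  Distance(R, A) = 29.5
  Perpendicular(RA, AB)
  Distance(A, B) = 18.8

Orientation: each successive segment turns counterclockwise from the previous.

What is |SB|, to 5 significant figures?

9.3201

K is at the origin; KU runs at -144.8° with length 20.9, so U = (-17.078, -12.047). ∠KUS = 83.1° gives US at -47.900° from the x-axis; with |US| = 23.6, S = (-1.2563, -29.558). ∠USE = 101.7° gives SE at 30.400° from the x-axis; with |SE| = 22.4, E = (18.064, -18.223). ∠SER = 103.5° gives ER at 106.90° from the x-axis; with |ER| = 10.2, R = (15.099, -8.4634). ∠ERA = 79.2° gives RA at -152.30° from the x-axis; with |RA| = 29.5, A = (-11.020, -22.176). RA ⟂ AB, so AB runs at -62.300°; with |AB| = 18.8, B = (-2.2812, -38.822). Then |SB| = |B − S| = 9.3201.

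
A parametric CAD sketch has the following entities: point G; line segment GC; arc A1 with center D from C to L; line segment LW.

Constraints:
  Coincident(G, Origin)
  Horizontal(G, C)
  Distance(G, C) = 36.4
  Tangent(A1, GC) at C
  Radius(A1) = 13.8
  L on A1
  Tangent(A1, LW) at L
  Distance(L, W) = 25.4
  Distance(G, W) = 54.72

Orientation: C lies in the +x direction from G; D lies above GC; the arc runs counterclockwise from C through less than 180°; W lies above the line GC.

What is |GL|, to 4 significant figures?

52.51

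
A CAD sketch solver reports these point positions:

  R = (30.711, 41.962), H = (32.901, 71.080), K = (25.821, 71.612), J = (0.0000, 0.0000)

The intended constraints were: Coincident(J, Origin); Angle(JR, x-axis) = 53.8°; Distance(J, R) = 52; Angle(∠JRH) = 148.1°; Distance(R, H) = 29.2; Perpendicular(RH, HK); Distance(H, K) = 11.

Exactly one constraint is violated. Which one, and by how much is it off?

Distance(H, K) = 11 — off by 3.90.

J = (0.00, 0.00) ✓; JR at 53.80° ✓; |JR| = 52.00 ✓; ∠JRH = 148.1° ✓; |RH| = 29.20 ✓; ∠(RH, HK) = 90.00° ✓; |HK| = 7.100 ✗.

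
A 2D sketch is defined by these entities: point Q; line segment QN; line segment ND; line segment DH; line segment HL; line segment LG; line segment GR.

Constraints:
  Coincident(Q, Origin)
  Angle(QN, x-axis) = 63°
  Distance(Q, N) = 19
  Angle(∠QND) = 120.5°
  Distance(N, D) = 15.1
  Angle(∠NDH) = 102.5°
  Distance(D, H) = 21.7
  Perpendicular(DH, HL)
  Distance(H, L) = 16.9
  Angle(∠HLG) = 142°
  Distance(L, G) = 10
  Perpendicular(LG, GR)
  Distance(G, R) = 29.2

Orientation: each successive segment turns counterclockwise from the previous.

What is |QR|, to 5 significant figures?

27.642

Q is at the origin; QN runs at 63.0° with length 19.0, so N = (8.6258, 16.929). ∠QND = 120.5° gives ND at 122.50° from the x-axis; with |ND| = 15.1, D = (0.51260, 29.664). ∠NDH = 102.5° gives DH at -160.00° from the x-axis; with |DH| = 21.7, H = (-19.879, 22.242). DH is perpendicular to HL, so HL runs at -70.000°; with |HL| = 16.9, L = (-14.099, 6.3617). ∠HLG = 142.0° gives LG at -32.000° from the x-axis; with |LG| = 10.0, G = (-5.6181, 1.0625). The perpendicularity gives GR at right angles to LG, so GR runs at 58.000°; with |GR| = 29.2, R = (9.8555, 25.826). Then |QR| = |R − Q| = 27.642.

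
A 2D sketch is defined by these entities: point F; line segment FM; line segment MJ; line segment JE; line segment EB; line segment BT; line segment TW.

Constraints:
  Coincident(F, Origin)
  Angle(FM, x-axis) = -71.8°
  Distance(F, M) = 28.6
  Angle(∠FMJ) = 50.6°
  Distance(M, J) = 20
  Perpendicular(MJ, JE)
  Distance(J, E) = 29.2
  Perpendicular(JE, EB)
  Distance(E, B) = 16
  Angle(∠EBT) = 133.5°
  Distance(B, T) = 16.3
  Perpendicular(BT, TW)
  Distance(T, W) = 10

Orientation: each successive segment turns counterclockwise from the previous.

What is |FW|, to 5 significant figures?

21.519

∠EBT = 133.5° gives BT at -75.900° from the x-axis; with |BT| = 16.3, T = (-9.6074, -23.955). BT ⟂ TW, so TW runs at 14.100°; with |TW| = 10.0, W = (0.091355, -21.519). Then |FW| = |W − F| = 21.519.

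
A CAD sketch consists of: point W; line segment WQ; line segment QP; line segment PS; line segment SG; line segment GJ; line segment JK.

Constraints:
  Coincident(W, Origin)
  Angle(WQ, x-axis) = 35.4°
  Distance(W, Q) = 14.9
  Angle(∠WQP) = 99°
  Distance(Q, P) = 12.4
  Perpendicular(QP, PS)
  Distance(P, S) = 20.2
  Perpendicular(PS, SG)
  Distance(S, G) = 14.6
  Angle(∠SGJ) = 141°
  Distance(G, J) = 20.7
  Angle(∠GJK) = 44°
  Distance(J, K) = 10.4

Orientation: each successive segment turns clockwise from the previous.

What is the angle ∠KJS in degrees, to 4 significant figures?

28.00°

W is at the origin; WQ runs at 35.4° with length 14.9, so Q = (12.15, 8.631). ∠WQP = 99.0° gives QP at -45.60° from the x-axis; with |QP| = 12.4, P = (20.82, -0.2282). QP ⟂ PS, so PS runs at -135.6°; with |PS| = 20.2, S = (6.389, -14.36). PS is perpendicular to SG, so SG runs at 134.4°; with |SG| = 14.6, G = (-3.826, -3.930). ∠SGJ = 141.0° gives GJ at 95.40° from the x-axis; with |GJ| = 20.7, J = (-5.774, 16.68). ∠GJK = 44.0° gives JK at -40.60° from the x-axis; with |JK| = 10.4, K = (2.122, 9.910). Then cos ∠KJS = JK·JS / (|JK||JS|), giving 28.00°.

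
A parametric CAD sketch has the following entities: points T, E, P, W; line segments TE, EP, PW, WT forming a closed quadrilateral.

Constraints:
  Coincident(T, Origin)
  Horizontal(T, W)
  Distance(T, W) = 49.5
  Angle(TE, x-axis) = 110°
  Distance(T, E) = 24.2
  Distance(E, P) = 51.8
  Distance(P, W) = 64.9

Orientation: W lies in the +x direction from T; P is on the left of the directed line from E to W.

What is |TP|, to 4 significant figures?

66.48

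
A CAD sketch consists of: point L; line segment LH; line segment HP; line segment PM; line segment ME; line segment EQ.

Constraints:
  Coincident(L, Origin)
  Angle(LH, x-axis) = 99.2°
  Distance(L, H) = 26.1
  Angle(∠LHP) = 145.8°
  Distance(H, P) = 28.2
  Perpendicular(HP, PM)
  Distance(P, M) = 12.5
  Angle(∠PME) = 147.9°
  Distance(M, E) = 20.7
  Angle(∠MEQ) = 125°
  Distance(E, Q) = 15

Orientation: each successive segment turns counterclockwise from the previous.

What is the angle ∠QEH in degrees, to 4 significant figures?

63.10°

L is at the origin; LH runs at 99.2° with length 26.1, so H = (-4.173, 25.76). ∠LHP = 145.8° gives HP at 133.4° from the x-axis; with |HP| = 28.2, P = (-23.55, 46.25). The perpendicularity gives PM at right angles to HP, so PM runs at -136.6°; with |PM| = 12.5, M = (-32.63, 37.67). ∠PME = 147.9° gives ME at -104.5° from the x-axis; with |ME| = 20.7, E = (-37.81, 17.62). ∠MEQ = 125.0° gives EQ at -49.50° from the x-axis; with |EQ| = 15.0, Q = (-28.07, 6.218). Then cos ∠QEH = EQ·EH / (|EQ||EH|), giving 63.10°.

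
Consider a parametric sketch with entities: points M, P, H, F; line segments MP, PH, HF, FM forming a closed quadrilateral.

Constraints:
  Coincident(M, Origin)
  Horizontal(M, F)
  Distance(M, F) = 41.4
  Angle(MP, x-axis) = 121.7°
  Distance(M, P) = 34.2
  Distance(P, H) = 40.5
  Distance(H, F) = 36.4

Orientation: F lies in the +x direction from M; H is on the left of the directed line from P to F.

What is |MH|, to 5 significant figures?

38.371

M is at the origin; MF is horizontal with |MF| = 41.4 and F in +x, so F = (41.4, 0). MP runs at 121.7° with |MP| = 34.2, so P = (-17.971, 29.098). H is determined by |PH| = 40.5 and |HF| = 36.4 together: it lies at the intersection of circle(P, 40.5) and circle(F, 36.4). With |PF| = 66.118, the foot of the radical line on PF is 35.443 from P and the perpendicular offset is √(40.5² − 35.443²) = 19.596. Taking the left-of-PF solution: H = (22.480, 31.096).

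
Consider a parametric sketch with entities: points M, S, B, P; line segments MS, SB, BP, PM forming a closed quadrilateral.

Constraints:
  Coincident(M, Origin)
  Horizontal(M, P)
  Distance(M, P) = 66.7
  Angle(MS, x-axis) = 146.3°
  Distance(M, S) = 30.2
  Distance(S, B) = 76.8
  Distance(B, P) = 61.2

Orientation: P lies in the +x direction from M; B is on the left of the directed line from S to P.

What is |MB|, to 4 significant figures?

69.16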